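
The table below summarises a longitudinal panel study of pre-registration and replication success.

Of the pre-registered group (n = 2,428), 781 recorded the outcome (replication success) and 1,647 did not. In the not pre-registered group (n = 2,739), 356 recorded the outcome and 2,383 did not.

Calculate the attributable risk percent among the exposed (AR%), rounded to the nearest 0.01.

59.59

From the description: a = 781, b = 1647, c = 356, d = 2383.
Risk in exposed = 781/2428 = 0.32166; risk in unexposed = 356/2739 = 0.12997.
RR = 0.32166/0.12997 = 2.47482
AR% = (RR − 1)/RR × 100 = (2.47482 − 1)/2.47482 × 100 = 59.5931%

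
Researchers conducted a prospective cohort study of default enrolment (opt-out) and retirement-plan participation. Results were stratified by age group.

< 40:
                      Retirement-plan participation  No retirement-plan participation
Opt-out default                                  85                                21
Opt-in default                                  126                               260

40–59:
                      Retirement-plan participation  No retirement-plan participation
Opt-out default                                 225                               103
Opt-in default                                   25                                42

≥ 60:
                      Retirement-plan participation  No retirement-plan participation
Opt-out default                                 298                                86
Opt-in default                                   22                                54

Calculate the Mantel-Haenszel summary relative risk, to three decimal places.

2.325

RR_MH = Σ(aᵢ·n₀ᵢ/nᵢ) / Σ(cᵢ·n₁ᵢ/nᵢ), with n₁ᵢ = aᵢ+bᵢ (exposed), n₀ᵢ = cᵢ+dᵢ (unexposed), nᵢ = n₁ᵢ+n₀ᵢ.
Stratum 1 (< 40): n₁ = 106, n₀ = 386, n = 492; a·n₀/n = 85·386/492 = 66.6870; c·n₁/n = 126·106/492 = 27.1463
Stratum 2 (40–59): n₁ = 328, n₀ = 67, n = 395; a·n₀/n = 225·67/395 = 38.1646; c·n₁/n = 25·328/395 = 20.7595
Stratum 3 (≥ 60): n₁ = 384, n₀ = 76, n = 460; a·n₀/n = 298·76/460 = 49.2348; c·n₁/n = 22·384/460 = 18.3652
RR_MH = (66.6870 + 38.1646 + 49.2348) / (27.1463 + 20.7595 + 18.3652) = 154.0863 / 66.2711 = 2.32509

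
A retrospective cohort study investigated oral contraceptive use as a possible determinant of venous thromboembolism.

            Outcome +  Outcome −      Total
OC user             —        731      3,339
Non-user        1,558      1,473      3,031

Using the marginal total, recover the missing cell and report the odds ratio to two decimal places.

3.37

The missing cell is in the exposed row: 3339 − 731 = 2608.
So a = 2608, b = 731, c = 1558, d = 1473.
OR = (a·d)/(b·c) = (2608 × 1473) / (731 × 1558) = 3841584 / 1138898 = 3.37307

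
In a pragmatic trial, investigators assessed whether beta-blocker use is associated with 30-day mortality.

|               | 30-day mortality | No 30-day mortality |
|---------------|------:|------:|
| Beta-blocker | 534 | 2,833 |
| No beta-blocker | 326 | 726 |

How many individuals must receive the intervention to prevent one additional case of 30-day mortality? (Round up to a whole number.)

7

Risk in treated group = 534/3367 = 0.15860; risk in control = 326/1052 = 0.30989.
Absolute risk reduction = 0.30989 − 0.15860 = 0.15129
NNT = 1 / ARR = 1 / 0.15129 = 6.610 → round up → 7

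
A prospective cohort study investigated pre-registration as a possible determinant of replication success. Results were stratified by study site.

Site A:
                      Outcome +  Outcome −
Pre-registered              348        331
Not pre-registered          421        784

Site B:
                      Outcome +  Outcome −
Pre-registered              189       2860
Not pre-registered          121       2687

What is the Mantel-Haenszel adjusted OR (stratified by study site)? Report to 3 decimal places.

1.740

OR_MH = Σ(aᵢdᵢ/nᵢ) / Σ(bᵢcᵢ/nᵢ), where nᵢ is the stratum total.
Stratum 1 (Site A): n = 1884; a·d/n = 348·784/1884 = 144.8153; b·c/n = 331·421/1884 = 73.9655
Stratum 2 (Site B): n = 5857; a·d/n = 189·2687/5857 = 86.7070; b·c/n = 2860·121/5857 = 59.0849
OR_MH = (144.8153 + 86.7070) / (73.9655 + 59.0849) = 231.5223 / 133.0504 = 1.74011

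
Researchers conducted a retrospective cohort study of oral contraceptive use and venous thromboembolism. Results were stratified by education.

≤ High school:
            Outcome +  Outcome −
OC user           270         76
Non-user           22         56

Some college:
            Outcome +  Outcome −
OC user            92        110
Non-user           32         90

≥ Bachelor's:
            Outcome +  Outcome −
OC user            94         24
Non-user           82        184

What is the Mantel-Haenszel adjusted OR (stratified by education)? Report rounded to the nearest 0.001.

5.331

OR_MH = Σ(aᵢdᵢ/nᵢ) / Σ(bᵢcᵢ/nᵢ), where nᵢ is the stratum total.
Stratum 1 (≤ High school): n = 424; a·d/n = 270·56/424 = 35.6604; b·c/n = 76·22/424 = 3.9434
Stratum 2 (Some college): n = 324; a·d/n = 92·90/324 = 25.5556; b·c/n = 110·32/324 = 10.8642
Stratum 3 (≥ Bachelor's): n = 384; a·d/n = 94·184/384 = 45.0417; b·c/n = 24·82/384 = 5.1250
OR_MH = (35.6604 + 25.5556 + 45.0417) / (3.9434 + 10.8642 + 5.1250) = 106.2576 / 19.9326 = 5.33085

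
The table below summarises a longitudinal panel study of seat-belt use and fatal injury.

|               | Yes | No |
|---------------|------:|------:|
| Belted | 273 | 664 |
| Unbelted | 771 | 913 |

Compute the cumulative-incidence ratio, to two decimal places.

0.64

Cells: a = 273, b = 664, c = 771, d = 913.
Risk in exposed = 273/937 = 0.29136; risk in unexposed = 771/1684 = 0.45784.
RR = 0.29136 / 0.45784 = 0.63637
The risk is 36% lower among the exposed than among the unexposed.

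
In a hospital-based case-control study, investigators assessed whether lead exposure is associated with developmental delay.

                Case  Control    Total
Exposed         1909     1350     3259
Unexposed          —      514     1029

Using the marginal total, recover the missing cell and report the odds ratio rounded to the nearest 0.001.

The missing cell is in the unexposed row: 1029 − 514 = 515.
So a = 1909, b = 1350, c = 515, d = 514.
OR = (a·d)/(b·c) = (1909 × 514) / (1350 × 515) = 981226 / 695250 = 1.41133

1.411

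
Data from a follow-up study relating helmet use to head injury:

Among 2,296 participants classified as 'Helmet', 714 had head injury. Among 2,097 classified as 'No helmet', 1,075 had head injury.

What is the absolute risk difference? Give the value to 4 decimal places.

From the description: a = 714, b = 1582, c = 1075, d = 1022.
Risk in exposed = 714/2296 = 0.310976; risk in unexposed = 1075/2097 = 0.512637.
Risk difference = 0.310976 − 0.512637 = -0.201661

-0.2017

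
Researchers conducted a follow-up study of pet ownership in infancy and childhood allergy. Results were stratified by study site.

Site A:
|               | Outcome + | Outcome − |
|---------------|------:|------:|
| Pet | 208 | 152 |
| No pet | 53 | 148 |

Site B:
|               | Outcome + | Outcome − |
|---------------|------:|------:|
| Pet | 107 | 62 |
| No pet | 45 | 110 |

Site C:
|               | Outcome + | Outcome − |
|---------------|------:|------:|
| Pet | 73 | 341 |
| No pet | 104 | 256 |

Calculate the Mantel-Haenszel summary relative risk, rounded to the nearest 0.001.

RR_MH = Σ(aᵢ·n₀ᵢ/nᵢ) / Σ(cᵢ·n₁ᵢ/nᵢ), with n₁ᵢ = aᵢ+bᵢ (exposed), n₀ᵢ = cᵢ+dᵢ (unexposed), nᵢ = n₁ᵢ+n₀ᵢ.
Stratum 1 (Site A): n₁ = 360, n₀ = 201, n = 561; a·n₀/n = 208·201/561 = 74.5241; c·n₁/n = 53·360/561 = 34.0107
Stratum 2 (Site B): n₁ = 169, n₀ = 155, n = 324; a·n₀/n = 107·155/324 = 51.1883; c·n₁/n = 45·169/324 = 23.4722
Stratum 3 (Site C): n₁ = 414, n₀ = 360, n = 774; a·n₀/n = 73·360/774 = 33.9535; c·n₁/n = 104·414/774 = 55.6279
RR_MH = (74.5241 + 51.1883 + 33.9535) / (34.0107 + 23.4722 + 55.6279) = 159.6658 / 113.1108 = 1.41159

1.412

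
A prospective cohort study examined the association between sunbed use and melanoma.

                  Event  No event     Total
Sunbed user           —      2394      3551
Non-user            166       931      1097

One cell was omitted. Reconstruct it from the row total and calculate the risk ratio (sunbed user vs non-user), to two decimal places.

The missing cell is in the exposed row: 3551 − 2394 = 1157.
So a = 1157, b = 2394, c = 166, d = 931.
RR = [a/(a+b)] / [c/(c+d)] = (1157/3551) / (166/1097) = 0.32582/0.15132 = 2.15318

2.15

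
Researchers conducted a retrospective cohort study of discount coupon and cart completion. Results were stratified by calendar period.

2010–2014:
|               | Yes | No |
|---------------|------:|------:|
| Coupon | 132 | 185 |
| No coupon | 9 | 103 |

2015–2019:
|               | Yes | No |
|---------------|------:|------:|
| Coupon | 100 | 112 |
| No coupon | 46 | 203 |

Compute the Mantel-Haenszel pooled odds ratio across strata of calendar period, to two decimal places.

OR_MH = Σ(aᵢdᵢ/nᵢ) / Σ(bᵢcᵢ/nᵢ), where nᵢ is the stratum total.
Stratum 1 (2010–2014): n = 429; a·d/n = 132·103/429 = 31.6923; b·c/n = 185·9/429 = 3.8811
Stratum 2 (2015–2019): n = 461; a·d/n = 100·203/461 = 44.0347; b·c/n = 112·46/461 = 11.1757
OR_MH = (31.6923 + 44.0347) / (3.8811 + 11.1757) = 75.7270 / 15.0568 = 5.02941

5.03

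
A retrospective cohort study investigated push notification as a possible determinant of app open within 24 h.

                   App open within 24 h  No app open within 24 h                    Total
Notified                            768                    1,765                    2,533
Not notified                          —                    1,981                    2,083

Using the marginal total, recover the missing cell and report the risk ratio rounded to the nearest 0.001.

The missing cell is in the unexposed row: 2083 − 1981 = 102.
So a = 768, b = 1765, c = 102, d = 1981.
RR = [a/(a+b)] / [c/(c+d)] = (768/2533) / (102/2083) = 0.30320/0.04897 = 6.19177

6.192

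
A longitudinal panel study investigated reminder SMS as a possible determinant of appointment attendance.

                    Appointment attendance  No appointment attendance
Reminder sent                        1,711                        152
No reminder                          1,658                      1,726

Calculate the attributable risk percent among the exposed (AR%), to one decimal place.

46.7

Cells: a = 1711, b = 152, c = 1658, d = 1726.
Risk in exposed = 1711/1863 = 0.91841; risk in unexposed = 1658/3384 = 0.48995.
RR = 0.91841/0.48995 = 1.87449
AR% = (RR − 1)/RR × 100 = (1.87449 − 1)/1.87449 × 100 = 46.6521%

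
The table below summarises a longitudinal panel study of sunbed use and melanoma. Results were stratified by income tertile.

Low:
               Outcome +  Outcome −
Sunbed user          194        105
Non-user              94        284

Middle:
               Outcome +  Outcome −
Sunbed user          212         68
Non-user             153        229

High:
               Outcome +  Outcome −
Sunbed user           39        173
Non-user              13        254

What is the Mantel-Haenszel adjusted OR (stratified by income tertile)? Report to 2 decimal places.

5.01

OR_MH = Σ(aᵢdᵢ/nᵢ) / Σ(bᵢcᵢ/nᵢ), where nᵢ is the stratum total.
Stratum 1 (Low): n = 677; a·d/n = 194·284/677 = 81.3826; b·c/n = 105·94/677 = 14.5790
Stratum 2 (Middle): n = 662; a·d/n = 212·229/662 = 73.3353; b·c/n = 68·153/662 = 15.7160
Stratum 3 (High): n = 479; a·d/n = 39·254/479 = 20.6806; b·c/n = 173·13/479 = 4.6952
OR_MH = (81.3826 + 73.3353 + 20.6806) / (14.5790 + 15.7160 + 4.6952) = 175.3985 / 34.9902 = 5.01278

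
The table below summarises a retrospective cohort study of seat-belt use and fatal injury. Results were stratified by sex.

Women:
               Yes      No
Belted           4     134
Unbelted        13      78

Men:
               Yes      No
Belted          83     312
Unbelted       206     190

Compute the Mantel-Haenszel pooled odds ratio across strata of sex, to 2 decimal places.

OR_MH = Σ(aᵢdᵢ/nᵢ) / Σ(bᵢcᵢ/nᵢ), where nᵢ is the stratum total.
Stratum 1 (Women): n = 229; a·d/n = 4·78/229 = 1.3624; b·c/n = 134·13/229 = 7.6070
Stratum 2 (Men): n = 791; a·d/n = 83·190/791 = 19.9368; b·c/n = 312·206/791 = 81.2541
OR_MH = (1.3624 + 19.9368) / (7.6070 + 81.2541) = 21.2992 / 88.8611 = 0.23969

0.24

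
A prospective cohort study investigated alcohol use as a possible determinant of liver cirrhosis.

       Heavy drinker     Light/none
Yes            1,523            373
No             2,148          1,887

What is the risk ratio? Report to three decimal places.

2.514

Reading the table with exposure as columns: a = 1523 (Heavy drinker, case), b = 2148 (Heavy drinker, non-case), c = 373 (Light/none, case), d = 1887.
Risk in exposed = 1523/3671 = 0.41487; risk in unexposed = 373/2260 = 0.16504.
RR = 0.41487 / 0.16504 = 2.51371
The risk among the exposed is 2.51 times that among the unexposed.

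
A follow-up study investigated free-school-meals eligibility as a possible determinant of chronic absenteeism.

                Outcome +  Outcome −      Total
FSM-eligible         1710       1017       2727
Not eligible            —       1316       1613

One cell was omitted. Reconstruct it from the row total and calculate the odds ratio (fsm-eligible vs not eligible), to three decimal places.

The missing cell is in the unexposed row: 1613 − 1316 = 297.
So a = 1710, b = 1017, c = 297, d = 1316.
OR = (a·d)/(b·c) = (1710 × 1316) / (1017 × 297) = 2250360 / 302049 = 7.45031

7.450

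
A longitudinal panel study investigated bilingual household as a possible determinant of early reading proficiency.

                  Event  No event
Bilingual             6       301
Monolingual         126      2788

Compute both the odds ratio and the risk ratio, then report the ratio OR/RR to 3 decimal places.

0.976

Cells: a = 6, b = 301, c = 126, d = 2788.
OR = (6·2788)/(301·126) = 16728/37926 = 0.44107
Risk in exposed = 6/307 = 0.01954; risk in unexposed = 126/2914 = 0.04324; RR = 0.45199
OR/RR = 0.44107 / 0.45199 = 0.97583
The outcome is rare in both groups, so OR ≈ RR (ratio near 1).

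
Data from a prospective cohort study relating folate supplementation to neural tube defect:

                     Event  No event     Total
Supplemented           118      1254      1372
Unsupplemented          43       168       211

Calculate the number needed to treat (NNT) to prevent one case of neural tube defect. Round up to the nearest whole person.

Risk in treated group = 118/1372 = 0.08601; risk in control = 43/211 = 0.20379.
Absolute risk reduction = 0.20379 − 0.08601 = 0.11779
NNT = 1 / ARR = 1 / 0.11779 = 8.490 → round up → 9

9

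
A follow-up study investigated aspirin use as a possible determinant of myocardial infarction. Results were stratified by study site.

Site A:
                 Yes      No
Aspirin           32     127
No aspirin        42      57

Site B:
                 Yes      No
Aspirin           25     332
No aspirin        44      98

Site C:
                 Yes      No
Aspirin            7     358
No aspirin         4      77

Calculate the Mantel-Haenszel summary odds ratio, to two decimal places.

0.25

OR_MH = Σ(aᵢdᵢ/nᵢ) / Σ(bᵢcᵢ/nᵢ), where nᵢ is the stratum total.
Stratum 1 (Site A): n = 258; a·d/n = 32·57/258 = 7.0698; b·c/n = 127·42/258 = 20.6744
Stratum 2 (Site B): n = 499; a·d/n = 25·98/499 = 4.9098; b·c/n = 332·44/499 = 29.2745
Stratum 3 (Site C): n = 446; a·d/n = 7·77/446 = 1.2085; b·c/n = 358·4/446 = 3.2108
OR_MH = (7.0698 + 4.9098 + 1.2085) / (20.6744 + 29.2745 + 3.2108) = 13.1881 / 53.1597 = 0.24808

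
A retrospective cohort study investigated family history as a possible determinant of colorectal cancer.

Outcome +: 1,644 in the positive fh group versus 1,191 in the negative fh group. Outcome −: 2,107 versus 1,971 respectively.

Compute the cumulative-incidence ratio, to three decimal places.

From the description: a = 1644, b = 2107, c = 1191, d = 1971.
Risk in exposed = 1644/3751 = 0.43828; risk in unexposed = 1191/3162 = 0.37666.
RR = 0.43828 / 0.37666 = 1.16360
The risk among the exposed is 1.16 times that among the unexposed.

1.164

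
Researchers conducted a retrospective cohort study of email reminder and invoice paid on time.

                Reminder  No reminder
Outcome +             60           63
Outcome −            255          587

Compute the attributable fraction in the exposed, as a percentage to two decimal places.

49.12

Reading the table with exposure as columns: a = 60 (Reminder, case), b = 255 (Reminder, non-case), c = 63 (No reminder, case), d = 587.
Risk in exposed = 60/315 = 0.19048; risk in unexposed = 63/650 = 0.09692.
RR = 0.19048/0.09692 = 1.96523
AR% = (RR − 1)/RR × 100 = (1.96523 − 1)/1.96523 × 100 = 49.1154%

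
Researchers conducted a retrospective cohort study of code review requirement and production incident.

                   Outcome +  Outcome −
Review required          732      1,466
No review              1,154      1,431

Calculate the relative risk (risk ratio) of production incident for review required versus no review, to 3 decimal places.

0.746

Cells: a = 732, b = 1466, c = 1154, d = 1431.
Risk in exposed = 732/2198 = 0.33303; risk in unexposed = 1154/2585 = 0.44642.
RR = 0.33303 / 0.44642 = 0.74600
The risk is 25% lower among the exposed than among the unexposed.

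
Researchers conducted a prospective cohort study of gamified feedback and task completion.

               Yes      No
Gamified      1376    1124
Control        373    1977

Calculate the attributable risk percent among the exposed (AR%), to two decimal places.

71.16

Cells: a = 1376, b = 1124, c = 373, d = 1977.
Risk in exposed = 1376/2500 = 0.55040; risk in unexposed = 373/2350 = 0.15872.
RR = 0.55040/0.15872 = 3.46767
AR% = (RR − 1)/RR × 100 = (3.46767 − 1)/3.46767 × 100 = 71.1622%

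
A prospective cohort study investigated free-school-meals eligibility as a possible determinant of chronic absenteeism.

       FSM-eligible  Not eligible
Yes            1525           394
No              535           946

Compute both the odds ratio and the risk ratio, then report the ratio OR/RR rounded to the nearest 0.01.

Reading the table with exposure as columns: a = 1525 (FSM-eligible, case), b = 535 (FSM-eligible, non-case), c = 394 (Not eligible, case), d = 946.
OR = (1525·946)/(535·394) = 1442650/210790 = 6.84402
Risk in exposed = 1525/2060 = 0.74029; risk in unexposed = 394/1340 = 0.29403; RR = 2.51774
OR/RR = 6.84402 / 2.51774 = 2.71831
The outcome is not rare, so the OR lies further from 1 than the RR.

2.72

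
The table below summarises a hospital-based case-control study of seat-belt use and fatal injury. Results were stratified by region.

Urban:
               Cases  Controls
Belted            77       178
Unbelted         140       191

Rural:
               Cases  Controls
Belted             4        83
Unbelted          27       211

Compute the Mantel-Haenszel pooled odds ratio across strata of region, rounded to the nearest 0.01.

0.56

OR_MH = Σ(aᵢdᵢ/nᵢ) / Σ(bᵢcᵢ/nᵢ), where nᵢ is the stratum total.
Stratum 1 (Urban): n = 586; a·d/n = 77·191/586 = 25.0973; b·c/n = 178·140/586 = 42.5256
Stratum 2 (Rural): n = 325; a·d/n = 4·211/325 = 2.5969; b·c/n = 83·27/325 = 6.8954
OR_MH = (25.0973 + 2.5969) / (42.5256 + 6.8954) = 27.6942 / 49.4210 = 0.56037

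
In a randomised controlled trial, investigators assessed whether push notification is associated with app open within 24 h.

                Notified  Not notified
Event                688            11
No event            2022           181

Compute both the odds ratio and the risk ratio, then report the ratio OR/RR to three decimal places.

Reading the table with exposure as columns: a = 688 (Notified, case), b = 2022 (Notified, non-case), c = 11 (Not notified, case), d = 181.
OR = (688·181)/(2022·11) = 124528/22242 = 5.59878
Risk in exposed = 688/2710 = 0.25387; risk in unexposed = 11/192 = 0.05729; RR = 4.43126
OR/RR = 5.59878 / 4.43126 = 1.26347
The outcome is not rare, so the OR lies further from 1 than the RR.

1.263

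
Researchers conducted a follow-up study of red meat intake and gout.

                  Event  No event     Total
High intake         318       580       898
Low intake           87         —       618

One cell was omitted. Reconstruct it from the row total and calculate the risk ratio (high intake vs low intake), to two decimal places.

2.52

The missing cell is in the unexposed row: 618 − 87 = 531.
So a = 318, b = 580, c = 87, d = 531.
RR = [a/(a+b)] / [c/(c+d)] = (318/898) / (87/618) = 0.35412/0.14078 = 2.51548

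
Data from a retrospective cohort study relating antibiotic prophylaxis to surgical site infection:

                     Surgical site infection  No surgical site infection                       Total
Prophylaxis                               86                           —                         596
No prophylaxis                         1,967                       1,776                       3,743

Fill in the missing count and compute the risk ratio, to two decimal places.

0.27

The missing cell is in the exposed row: 596 − 86 = 510.
So a = 86, b = 510, c = 1967, d = 1776.
RR = [a/(a+b)] / [c/(c+d)] = (86/596) / (1967/3743) = 0.14430/0.52551 = 0.27458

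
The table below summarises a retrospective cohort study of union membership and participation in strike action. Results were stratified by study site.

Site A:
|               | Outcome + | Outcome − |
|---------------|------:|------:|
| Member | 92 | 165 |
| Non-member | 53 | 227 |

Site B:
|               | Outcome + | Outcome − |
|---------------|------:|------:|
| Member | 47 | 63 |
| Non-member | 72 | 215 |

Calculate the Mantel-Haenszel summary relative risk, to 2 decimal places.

1.81

RR_MH = Σ(aᵢ·n₀ᵢ/nᵢ) / Σ(cᵢ·n₁ᵢ/nᵢ), with n₁ᵢ = aᵢ+bᵢ (exposed), n₀ᵢ = cᵢ+dᵢ (unexposed), nᵢ = n₁ᵢ+n₀ᵢ.
Stratum 1 (Site A): n₁ = 257, n₀ = 280, n = 537; a·n₀/n = 92·280/537 = 47.9702; c·n₁/n = 53·257/537 = 25.3650
Stratum 2 (Site B): n₁ = 110, n₀ = 287, n = 397; a·n₀/n = 47·287/397 = 33.9773; c·n₁/n = 72·110/397 = 19.9496
RR_MH = (47.9702 + 33.9773) / (25.3650 + 19.9496) = 81.9475 / 45.3146 = 1.80841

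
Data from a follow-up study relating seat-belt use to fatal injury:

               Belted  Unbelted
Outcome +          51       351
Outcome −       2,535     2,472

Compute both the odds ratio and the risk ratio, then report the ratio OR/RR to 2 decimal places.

Reading the table with exposure as columns: a = 51 (Belted, case), b = 2535 (Belted, non-case), c = 351 (Unbelted, case), d = 2472.
OR = (51·2472)/(2535·351) = 126072/889785 = 0.14169
Risk in exposed = 51/2586 = 0.01972; risk in unexposed = 351/2823 = 0.12434; RR = 0.15862
OR/RR = 0.14169 / 0.15862 = 0.89328
The outcome is not rare, so the OR lies further from 1 than the RR.

0.89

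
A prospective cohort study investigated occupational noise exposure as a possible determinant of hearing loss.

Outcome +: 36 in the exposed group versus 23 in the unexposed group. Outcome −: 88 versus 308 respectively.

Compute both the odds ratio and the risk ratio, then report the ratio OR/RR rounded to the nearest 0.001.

From the description: a = 36, b = 88, c = 23, d = 308.
OR = (36·308)/(88·23) = 11088/2024 = 5.47826
Risk in exposed = 36/124 = 0.29032; risk in unexposed = 23/331 = 0.06949; RR = 4.17812
OR/RR = 5.47826 / 4.17812 = 1.31118
The outcome is not rare, so the OR lies further from 1 than the RR.

1.311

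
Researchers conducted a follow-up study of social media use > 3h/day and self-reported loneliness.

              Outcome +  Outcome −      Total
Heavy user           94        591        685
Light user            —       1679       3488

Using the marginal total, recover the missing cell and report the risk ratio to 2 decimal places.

0.26

The missing cell is in the unexposed row: 3488 − 1679 = 1809.
So a = 94, b = 591, c = 1809, d = 1679.
RR = [a/(a+b)] / [c/(c+d)] = (94/685) / (1809/3488) = 0.13723/0.51864 = 0.26459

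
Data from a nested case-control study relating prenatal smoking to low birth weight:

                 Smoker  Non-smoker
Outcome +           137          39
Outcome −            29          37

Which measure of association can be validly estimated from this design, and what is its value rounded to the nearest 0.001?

4.482

Reading the table with exposure as columns: a = 137 (Smoker, case), b = 29 (Smoker, non-case), c = 39 (Non-smoker, case), d = 37.
This is a nested case-control study: participants were sampled on outcome status, so risks in the source population cannot be estimated directly — relative risk is not valid here. The odds ratio is the appropriate measure.
OR = (a·d)/(b·c) = (137 × 37) / (29 × 39) = 5069 / 1131 = 4.48187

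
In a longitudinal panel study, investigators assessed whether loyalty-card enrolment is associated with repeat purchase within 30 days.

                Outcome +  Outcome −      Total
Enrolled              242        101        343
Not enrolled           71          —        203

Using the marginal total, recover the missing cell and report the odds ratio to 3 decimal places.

The missing cell is in the unexposed row: 203 − 71 = 132.
So a = 242, b = 101, c = 71, d = 132.
OR = (a·d)/(b·c) = (242 × 132) / (101 × 71) = 31944 / 7171 = 4.45461

4.455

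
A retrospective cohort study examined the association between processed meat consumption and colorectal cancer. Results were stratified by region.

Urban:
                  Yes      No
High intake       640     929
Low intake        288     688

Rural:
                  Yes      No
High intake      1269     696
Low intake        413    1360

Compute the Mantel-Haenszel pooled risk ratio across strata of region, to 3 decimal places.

2.147

RR_MH = Σ(aᵢ·n₀ᵢ/nᵢ) / Σ(cᵢ·n₁ᵢ/nᵢ), with n₁ᵢ = aᵢ+bᵢ (exposed), n₀ᵢ = cᵢ+dᵢ (unexposed), nᵢ = n₁ᵢ+n₀ᵢ.
Stratum 1 (Urban): n₁ = 1569, n₀ = 976, n = 2545; a·n₀/n = 640·976/2545 = 245.4381; c·n₁/n = 288·1569/2545 = 177.5528
Stratum 2 (Rural): n₁ = 1965, n₀ = 1773, n = 3738; a·n₀/n = 1269·1773/3738 = 601.9093; c·n₁/n = 413·1965/3738 = 217.1067
RR_MH = (245.4381 + 601.9093) / (177.5528 + 217.1067) = 847.3474 / 394.6596 = 2.14703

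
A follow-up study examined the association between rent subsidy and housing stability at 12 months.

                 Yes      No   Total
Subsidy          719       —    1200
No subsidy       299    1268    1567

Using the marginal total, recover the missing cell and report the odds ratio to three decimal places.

The missing cell is in the exposed row: 1200 − 719 = 481.
So a = 719, b = 481, c = 299, d = 1268.
OR = (a·d)/(b·c) = (719 × 1268) / (481 × 299) = 911692 / 143819 = 6.33916

6.339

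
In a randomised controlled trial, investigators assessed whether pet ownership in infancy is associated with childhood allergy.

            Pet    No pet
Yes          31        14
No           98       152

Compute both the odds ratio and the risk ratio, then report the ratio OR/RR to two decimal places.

Reading the table with exposure as columns: a = 31 (Pet, case), b = 98 (Pet, non-case), c = 14 (No pet, case), d = 152.
OR = (31·152)/(98·14) = 4712/1372 = 3.43440
Risk in exposed = 31/129 = 0.24031; risk in unexposed = 14/166 = 0.08434; RR = 2.84939
OR/RR = 3.43440 / 2.84939 = 1.20531
The outcome is not rare, so the OR lies further from 1 than the RR.

1.21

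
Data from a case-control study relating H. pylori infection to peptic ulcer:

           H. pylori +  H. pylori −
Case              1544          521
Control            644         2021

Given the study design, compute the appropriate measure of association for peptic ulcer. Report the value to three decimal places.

9.300

Reading the table with exposure as columns: a = 1544 (H. pylori +, case), b = 644 (H. pylori +, non-case), c = 521 (H. pylori −, case), d = 2021.
This is a case-control study: participants were sampled on outcome status, so risks in the source population cannot be estimated directly — relative risk is not valid here. The odds ratio is the appropriate measure.
OR = (a·d)/(b·c) = (1544 × 2021) / (644 × 521) = 3120424 / 335524 = 9.30015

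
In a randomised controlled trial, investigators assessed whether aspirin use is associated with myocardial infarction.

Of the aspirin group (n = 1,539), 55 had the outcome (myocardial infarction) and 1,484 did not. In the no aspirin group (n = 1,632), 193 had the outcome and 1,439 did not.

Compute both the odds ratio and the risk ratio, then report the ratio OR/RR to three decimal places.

From the description: a = 55, b = 1484, c = 193, d = 1439.
OR = (55·1439)/(1484·193) = 79145/286412 = 0.27633
Risk in exposed = 55/1539 = 0.03574; risk in unexposed = 193/1632 = 0.11826; RR = 0.30219
OR/RR = 0.27633 / 0.30219 = 0.91442
The outcome is not rare, so the OR lies further from 1 than the RR.

0.914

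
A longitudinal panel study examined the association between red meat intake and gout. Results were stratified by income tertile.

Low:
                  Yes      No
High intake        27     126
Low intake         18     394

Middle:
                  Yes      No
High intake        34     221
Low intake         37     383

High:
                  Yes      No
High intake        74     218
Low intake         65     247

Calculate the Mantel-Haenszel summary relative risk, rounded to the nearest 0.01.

RR_MH = Σ(aᵢ·n₀ᵢ/nᵢ) / Σ(cᵢ·n₁ᵢ/nᵢ), with n₁ᵢ = aᵢ+bᵢ (exposed), n₀ᵢ = cᵢ+dᵢ (unexposed), nᵢ = n₁ᵢ+n₀ᵢ.
Stratum 1 (Low): n₁ = 153, n₀ = 412, n = 565; a·n₀/n = 27·412/565 = 19.6885; c·n₁/n = 18·153/565 = 4.8743
Stratum 2 (Middle): n₁ = 255, n₀ = 420, n = 675; a·n₀/n = 34·420/675 = 21.1556; c·n₁/n = 37·255/675 = 13.9778
Stratum 3 (High): n₁ = 292, n₀ = 312, n = 604; a·n₀/n = 74·312/604 = 38.2252; c·n₁/n = 65·292/604 = 31.4238
RR_MH = (19.6885 + 21.1556 + 38.2252) / (4.8743 + 13.9778 + 31.4238) = 79.0692 / 50.2760 = 1.57270

1.57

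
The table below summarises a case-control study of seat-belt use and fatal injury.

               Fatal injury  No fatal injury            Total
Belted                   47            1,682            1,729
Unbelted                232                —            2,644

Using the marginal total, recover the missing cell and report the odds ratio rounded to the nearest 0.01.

0.29

The missing cell is in the unexposed row: 2644 − 232 = 2412.
So a = 47, b = 1682, c = 232, d = 2412.
OR = (a·d)/(b·c) = (47 × 2412) / (1682 × 232) = 113364 / 390224 = 0.29051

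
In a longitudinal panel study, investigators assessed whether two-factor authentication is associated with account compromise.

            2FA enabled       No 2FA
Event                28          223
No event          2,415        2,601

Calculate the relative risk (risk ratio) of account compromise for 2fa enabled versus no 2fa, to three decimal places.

Reading the table with exposure as columns: a = 28 (2FA enabled, case), b = 2415 (2FA enabled, non-case), c = 223 (No 2FA, case), d = 2601.
Risk in exposed = 28/2443 = 0.01146; risk in unexposed = 223/2824 = 0.07897.
RR = 0.01146 / 0.07897 = 0.14514
The risk is 85% lower among the exposed than among the unexposed.

0.145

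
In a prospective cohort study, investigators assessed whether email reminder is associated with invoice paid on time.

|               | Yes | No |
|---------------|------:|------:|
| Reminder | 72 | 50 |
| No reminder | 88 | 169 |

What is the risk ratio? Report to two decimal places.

Cells: a = 72, b = 50, c = 88, d = 169.
Risk in exposed = 72/122 = 0.59016; risk in unexposed = 88/257 = 0.34241.
RR = 0.59016 / 0.34241 = 1.72355
The risk among the exposed is 1.72 times that among the unexposed.

1.72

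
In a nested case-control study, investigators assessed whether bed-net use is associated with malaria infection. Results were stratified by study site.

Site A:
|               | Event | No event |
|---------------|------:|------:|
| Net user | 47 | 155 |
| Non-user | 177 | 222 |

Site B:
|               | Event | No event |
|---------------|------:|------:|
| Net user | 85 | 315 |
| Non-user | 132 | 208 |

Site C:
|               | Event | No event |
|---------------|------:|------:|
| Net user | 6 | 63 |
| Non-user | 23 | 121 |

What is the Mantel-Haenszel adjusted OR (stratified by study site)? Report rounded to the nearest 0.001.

0.411

OR_MH = Σ(aᵢdᵢ/nᵢ) / Σ(bᵢcᵢ/nᵢ), where nᵢ is the stratum total.
Stratum 1 (Site A): n = 601; a·d/n = 47·222/601 = 17.3611; b·c/n = 155·177/601 = 45.6489
Stratum 2 (Site B): n = 740; a·d/n = 85·208/740 = 23.8919; b·c/n = 315·132/740 = 56.1892
Stratum 3 (Site C): n = 213; a·d/n = 6·121/213 = 3.4085; b·c/n = 63·23/213 = 6.8028
OR_MH = (17.3611 + 23.8919 + 3.4085) / (45.6489 + 56.1892 + 6.8028) = 44.6614 / 108.6409 = 0.41109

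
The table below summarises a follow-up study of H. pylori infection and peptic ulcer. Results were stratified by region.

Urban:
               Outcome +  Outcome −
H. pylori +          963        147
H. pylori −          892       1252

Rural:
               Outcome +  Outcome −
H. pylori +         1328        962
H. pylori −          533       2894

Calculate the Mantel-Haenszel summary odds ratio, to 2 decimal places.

8.02

OR_MH = Σ(aᵢdᵢ/nᵢ) / Σ(bᵢcᵢ/nᵢ), where nᵢ is the stratum total.
Stratum 1 (Urban): n = 3254; a·d/n = 963·1252/3254 = 370.5212; b·c/n = 147·892/3254 = 40.2963
Stratum 2 (Rural): n = 5717; a·d/n = 1328·2894/5717 = 672.2463; b·c/n = 962·533/5717 = 89.6879
OR_MH = (370.5212 + 672.2463) / (40.2963 + 89.6879) = 1042.7675 / 129.9842 = 8.02226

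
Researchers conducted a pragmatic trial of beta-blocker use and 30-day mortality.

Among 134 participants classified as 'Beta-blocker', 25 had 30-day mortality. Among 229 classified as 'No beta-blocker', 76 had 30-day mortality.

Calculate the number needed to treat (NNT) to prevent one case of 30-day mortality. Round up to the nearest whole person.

7

Risk in treated group = 25/134 = 0.18657; risk in control = 76/229 = 0.33188.
Absolute risk reduction = 0.33188 − 0.18657 = 0.14531
NNT = 1 / ARR = 1 / 0.14531 = 6.882 → round up → 7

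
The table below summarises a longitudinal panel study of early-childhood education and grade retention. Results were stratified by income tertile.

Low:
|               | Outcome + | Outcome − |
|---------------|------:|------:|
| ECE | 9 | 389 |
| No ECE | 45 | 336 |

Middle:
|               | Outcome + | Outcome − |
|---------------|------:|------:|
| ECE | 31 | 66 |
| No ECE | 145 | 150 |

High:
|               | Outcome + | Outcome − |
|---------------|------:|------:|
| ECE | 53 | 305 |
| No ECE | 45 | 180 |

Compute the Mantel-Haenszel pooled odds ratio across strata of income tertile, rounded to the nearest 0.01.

OR_MH = Σ(aᵢdᵢ/nᵢ) / Σ(bᵢcᵢ/nᵢ), where nᵢ is the stratum total.
Stratum 1 (Low): n = 779; a·d/n = 9·336/779 = 3.8819; b·c/n = 389·45/779 = 22.4711
Stratum 2 (Middle): n = 392; a·d/n = 31·150/392 = 11.8622; b·c/n = 66·145/392 = 24.4133
Stratum 3 (High): n = 583; a·d/n = 53·180/583 = 16.3636; b·c/n = 305·45/583 = 23.5420
OR_MH = (3.8819 + 11.8622 + 16.3636) / (22.4711 + 24.4133 + 23.5420) = 32.1078 / 70.4264 = 0.45591

0.46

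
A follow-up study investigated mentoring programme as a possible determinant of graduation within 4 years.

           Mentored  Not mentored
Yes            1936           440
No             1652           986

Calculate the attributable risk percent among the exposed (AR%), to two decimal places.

Reading the table with exposure as columns: a = 1936 (Mentored, case), b = 1652 (Mentored, non-case), c = 440 (Not mentored, case), d = 986.
Risk in exposed = 1936/3588 = 0.53958; risk in unexposed = 440/1426 = 0.30856.
RR = 0.53958/0.30856 = 1.74872
AR% = (RR − 1)/RR × 100 = (1.74872 − 1)/1.74872 × 100 = 42.8152%

42.82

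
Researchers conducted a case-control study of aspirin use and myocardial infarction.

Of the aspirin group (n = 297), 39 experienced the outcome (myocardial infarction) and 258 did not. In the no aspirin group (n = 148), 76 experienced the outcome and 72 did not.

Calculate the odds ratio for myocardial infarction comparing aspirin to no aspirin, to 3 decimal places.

0.143

From the description: a = 39, b = 258, c = 76, d = 72.
OR = (a·d)/(b·c) = (39 × 72) / (258 × 76) = 2808 / 19608 = 0.14321
Exposure is associated with lower odds of myocardial infarction (OR = 0.14 < 1).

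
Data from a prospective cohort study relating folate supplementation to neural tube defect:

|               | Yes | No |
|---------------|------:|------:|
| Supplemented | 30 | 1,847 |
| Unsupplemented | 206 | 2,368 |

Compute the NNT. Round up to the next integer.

Risk in treated group = 30/1877 = 0.01598; risk in control = 206/2574 = 0.08003.
Absolute risk reduction = 0.08003 − 0.01598 = 0.06405
NNT = 1 / ARR = 1 / 0.06405 = 15.613 → round up → 16

16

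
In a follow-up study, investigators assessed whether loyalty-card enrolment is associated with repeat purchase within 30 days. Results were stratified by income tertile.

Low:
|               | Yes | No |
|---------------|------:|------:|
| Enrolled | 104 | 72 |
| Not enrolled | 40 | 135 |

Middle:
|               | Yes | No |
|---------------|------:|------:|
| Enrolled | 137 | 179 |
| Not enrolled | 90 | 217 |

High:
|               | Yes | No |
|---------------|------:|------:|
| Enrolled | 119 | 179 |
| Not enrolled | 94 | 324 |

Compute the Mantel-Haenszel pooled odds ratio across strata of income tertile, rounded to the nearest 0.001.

2.459

OR_MH = Σ(aᵢdᵢ/nᵢ) / Σ(bᵢcᵢ/nᵢ), where nᵢ is the stratum total.
Stratum 1 (Low): n = 351; a·d/n = 104·135/351 = 40.0000; b·c/n = 72·40/351 = 8.2051
Stratum 2 (Middle): n = 623; a·d/n = 137·217/623 = 47.7191; b·c/n = 179·90/623 = 25.8587
Stratum 3 (High): n = 716; a·d/n = 119·324/716 = 53.8492; b·c/n = 179·94/716 = 23.5000
OR_MH = (40.0000 + 47.7191 + 53.8492) / (8.2051 + 25.8587 + 23.5000) = 141.5683 / 57.5639 = 2.45932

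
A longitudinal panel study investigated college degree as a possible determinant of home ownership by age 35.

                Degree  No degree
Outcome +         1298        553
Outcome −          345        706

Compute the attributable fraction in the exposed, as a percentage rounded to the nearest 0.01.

44.40

Reading the table with exposure as columns: a = 1298 (Degree, case), b = 345 (Degree, non-case), c = 553 (No degree, case), d = 706.
Risk in exposed = 1298/1643 = 0.79002; risk in unexposed = 553/1259 = 0.43924.
RR = 0.79002/0.43924 = 1.79861
AR% = (RR − 1)/RR × 100 = (1.79861 − 1)/1.79861 × 100 = 44.4016%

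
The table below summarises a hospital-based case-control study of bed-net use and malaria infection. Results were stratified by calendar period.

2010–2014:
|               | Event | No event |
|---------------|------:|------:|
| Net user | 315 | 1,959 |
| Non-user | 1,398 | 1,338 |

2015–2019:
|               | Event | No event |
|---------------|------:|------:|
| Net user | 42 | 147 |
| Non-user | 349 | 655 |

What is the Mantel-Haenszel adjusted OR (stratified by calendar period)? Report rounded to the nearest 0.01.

OR_MH = Σ(aᵢdᵢ/nᵢ) / Σ(bᵢcᵢ/nᵢ), where nᵢ is the stratum total.
Stratum 1 (2010–2014): n = 5010; a·d/n = 315·1338/5010 = 84.1257; b·c/n = 1959·1398/5010 = 546.6431
Stratum 2 (2015–2019): n = 1193; a·d/n = 42·655/1193 = 23.0595; b·c/n = 147·349/1193 = 43.0034
OR_MH = (84.1257 + 23.0595) / (546.6431 + 43.0034) = 107.1853 / 589.6465 = 0.18178

0.18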